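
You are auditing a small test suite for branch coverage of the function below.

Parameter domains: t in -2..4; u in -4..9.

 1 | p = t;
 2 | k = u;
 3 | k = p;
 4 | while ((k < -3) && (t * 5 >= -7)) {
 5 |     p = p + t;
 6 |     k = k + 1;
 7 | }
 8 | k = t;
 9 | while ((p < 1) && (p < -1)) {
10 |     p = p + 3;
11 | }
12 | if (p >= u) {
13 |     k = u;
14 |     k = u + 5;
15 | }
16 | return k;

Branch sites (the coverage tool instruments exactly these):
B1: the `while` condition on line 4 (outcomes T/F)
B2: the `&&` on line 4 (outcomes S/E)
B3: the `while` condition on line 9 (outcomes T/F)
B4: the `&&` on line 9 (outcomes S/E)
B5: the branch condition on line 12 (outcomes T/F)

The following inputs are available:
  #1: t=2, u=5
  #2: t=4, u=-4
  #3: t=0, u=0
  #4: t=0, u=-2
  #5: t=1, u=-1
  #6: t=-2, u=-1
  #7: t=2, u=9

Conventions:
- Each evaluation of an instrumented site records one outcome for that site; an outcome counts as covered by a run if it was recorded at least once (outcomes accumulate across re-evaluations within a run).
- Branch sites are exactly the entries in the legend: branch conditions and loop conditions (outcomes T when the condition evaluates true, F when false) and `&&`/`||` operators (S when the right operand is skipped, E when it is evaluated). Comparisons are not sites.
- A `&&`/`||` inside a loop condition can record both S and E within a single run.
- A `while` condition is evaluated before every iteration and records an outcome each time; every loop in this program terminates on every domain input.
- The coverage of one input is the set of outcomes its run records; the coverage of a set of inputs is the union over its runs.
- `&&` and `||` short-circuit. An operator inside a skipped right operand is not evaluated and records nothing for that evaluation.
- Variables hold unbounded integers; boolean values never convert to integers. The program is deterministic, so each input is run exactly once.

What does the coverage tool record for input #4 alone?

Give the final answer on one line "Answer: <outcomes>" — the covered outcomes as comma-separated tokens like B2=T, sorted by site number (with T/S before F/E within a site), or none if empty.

Tracing the run of input #4 (t=0, u=-2):
  B2->S, B1->F, B4->E, B3->F, B5->T
collecting distinct outcomes: B1=F, B2=S, B3=F, B4=E, B5=T

Answer: B1=F, B2=S, B3=F, B4=E, B5=T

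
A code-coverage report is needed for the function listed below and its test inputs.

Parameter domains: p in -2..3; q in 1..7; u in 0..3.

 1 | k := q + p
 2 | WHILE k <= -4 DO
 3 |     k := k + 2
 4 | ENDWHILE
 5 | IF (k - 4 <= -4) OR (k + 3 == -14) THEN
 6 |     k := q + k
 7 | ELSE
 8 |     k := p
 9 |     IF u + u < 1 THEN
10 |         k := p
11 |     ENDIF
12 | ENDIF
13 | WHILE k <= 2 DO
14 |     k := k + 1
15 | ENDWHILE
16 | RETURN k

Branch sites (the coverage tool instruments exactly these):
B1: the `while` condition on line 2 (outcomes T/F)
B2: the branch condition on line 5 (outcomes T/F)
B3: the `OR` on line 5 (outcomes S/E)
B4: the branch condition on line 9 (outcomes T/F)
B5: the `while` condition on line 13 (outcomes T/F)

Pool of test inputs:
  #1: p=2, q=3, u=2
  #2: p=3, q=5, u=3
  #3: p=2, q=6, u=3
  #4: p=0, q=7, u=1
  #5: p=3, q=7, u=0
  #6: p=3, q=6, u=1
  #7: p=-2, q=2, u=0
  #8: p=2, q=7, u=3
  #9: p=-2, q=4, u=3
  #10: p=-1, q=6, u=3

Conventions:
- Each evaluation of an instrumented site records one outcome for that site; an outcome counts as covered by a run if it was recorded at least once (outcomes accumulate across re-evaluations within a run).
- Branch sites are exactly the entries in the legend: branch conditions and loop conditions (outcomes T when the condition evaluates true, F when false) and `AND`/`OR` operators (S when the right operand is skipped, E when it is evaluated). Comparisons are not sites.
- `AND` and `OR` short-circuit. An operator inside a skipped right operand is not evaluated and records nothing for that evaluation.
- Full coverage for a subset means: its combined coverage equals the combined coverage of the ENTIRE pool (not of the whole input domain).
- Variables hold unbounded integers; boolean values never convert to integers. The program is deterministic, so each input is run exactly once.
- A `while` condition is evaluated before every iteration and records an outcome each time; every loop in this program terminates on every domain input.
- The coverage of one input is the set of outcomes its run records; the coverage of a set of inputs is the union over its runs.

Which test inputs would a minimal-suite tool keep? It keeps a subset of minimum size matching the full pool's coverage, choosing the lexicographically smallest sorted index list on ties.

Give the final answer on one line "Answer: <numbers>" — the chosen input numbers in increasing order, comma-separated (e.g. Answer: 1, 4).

test 1 (p=2, q=3, u=2) hits B1=F, B2=F, B3=E, B4=F, B5=T, B5=F
test 2 (p=3, q=5, u=3) hits B1=F, B2=F, B3=E, B4=F, B5=F
test 3 (p=2, q=6, u=3) hits B1=F, B2=F, B3=E, B4=F, B5=T, B5=F
test 4 (p=0, q=7, u=1) hits B1=F, B2=F, B3=E, B4=F, B5=T, B5=F
test 5 (p=3, q=7, u=0) hits B1=F, B2=F, B3=E, B4=T, B5=F
test 6 (p=3, q=6, u=1) hits B1=F, B2=F, B3=E, B4=F, B5=F
test 7 (p=-2, q=2, u=0) hits B1=F, B2=T, B3=S, B5=T, B5=F
test 8 (p=2, q=7, u=3) hits B1=F, B2=F, B3=E, B4=F, B5=T, B5=F
test 9 (p=-2, q=4, u=3) hits B1=F, B2=F, B3=E, B4=F, B5=T, B5=F
test 10 (p=-1, q=6, u=3) hits B1=F, B2=F, B3=E, B4=F, B5=T, B5=F
together the pool reaches 9 outcomes: B1=F, B2=T, B2=F, B3=S, B3=E, B4=T, B4=F, B5=T, B5=F
every size-1 subset falls short of the 9 outcomes (best: 6/9)
every size-2 subset falls short of the 9 outcomes (best: 8/9)
the canonical winner is {1, 5, 7}: size 3, full 9-outcome coverage, earliest index list among size-3 covers

Answer: 1, 5, 7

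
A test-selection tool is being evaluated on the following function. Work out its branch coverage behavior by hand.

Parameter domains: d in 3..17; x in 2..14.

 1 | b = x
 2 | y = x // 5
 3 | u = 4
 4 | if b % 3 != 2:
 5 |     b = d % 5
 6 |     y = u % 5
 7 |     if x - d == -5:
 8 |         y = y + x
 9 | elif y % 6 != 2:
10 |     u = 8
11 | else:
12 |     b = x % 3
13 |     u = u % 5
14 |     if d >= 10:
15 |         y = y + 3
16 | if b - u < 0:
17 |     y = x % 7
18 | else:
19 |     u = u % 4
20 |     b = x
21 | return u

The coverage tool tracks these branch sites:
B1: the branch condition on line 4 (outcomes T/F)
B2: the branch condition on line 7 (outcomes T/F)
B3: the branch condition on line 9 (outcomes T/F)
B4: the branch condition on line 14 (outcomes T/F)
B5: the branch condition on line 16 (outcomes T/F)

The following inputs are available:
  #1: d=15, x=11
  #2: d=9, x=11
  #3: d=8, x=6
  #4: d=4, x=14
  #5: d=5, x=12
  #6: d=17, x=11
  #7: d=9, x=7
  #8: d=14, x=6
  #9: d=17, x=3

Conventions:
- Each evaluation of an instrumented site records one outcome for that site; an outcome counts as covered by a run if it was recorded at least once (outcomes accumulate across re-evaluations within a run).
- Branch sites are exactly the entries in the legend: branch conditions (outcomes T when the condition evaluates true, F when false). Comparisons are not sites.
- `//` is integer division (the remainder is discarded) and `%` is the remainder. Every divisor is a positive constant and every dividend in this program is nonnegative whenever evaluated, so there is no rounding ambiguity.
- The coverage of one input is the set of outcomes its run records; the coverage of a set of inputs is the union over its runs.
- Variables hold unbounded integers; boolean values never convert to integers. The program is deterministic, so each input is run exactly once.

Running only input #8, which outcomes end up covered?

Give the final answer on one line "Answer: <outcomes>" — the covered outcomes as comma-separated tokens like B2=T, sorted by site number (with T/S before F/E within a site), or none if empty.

Simulating input #8 (d=14, x=6) step by step:
  B1->T, B2->F, B5->F
collecting distinct outcomes: B1=T, B2=F, B5=F

Answer: B1=T, B2=F, B5=F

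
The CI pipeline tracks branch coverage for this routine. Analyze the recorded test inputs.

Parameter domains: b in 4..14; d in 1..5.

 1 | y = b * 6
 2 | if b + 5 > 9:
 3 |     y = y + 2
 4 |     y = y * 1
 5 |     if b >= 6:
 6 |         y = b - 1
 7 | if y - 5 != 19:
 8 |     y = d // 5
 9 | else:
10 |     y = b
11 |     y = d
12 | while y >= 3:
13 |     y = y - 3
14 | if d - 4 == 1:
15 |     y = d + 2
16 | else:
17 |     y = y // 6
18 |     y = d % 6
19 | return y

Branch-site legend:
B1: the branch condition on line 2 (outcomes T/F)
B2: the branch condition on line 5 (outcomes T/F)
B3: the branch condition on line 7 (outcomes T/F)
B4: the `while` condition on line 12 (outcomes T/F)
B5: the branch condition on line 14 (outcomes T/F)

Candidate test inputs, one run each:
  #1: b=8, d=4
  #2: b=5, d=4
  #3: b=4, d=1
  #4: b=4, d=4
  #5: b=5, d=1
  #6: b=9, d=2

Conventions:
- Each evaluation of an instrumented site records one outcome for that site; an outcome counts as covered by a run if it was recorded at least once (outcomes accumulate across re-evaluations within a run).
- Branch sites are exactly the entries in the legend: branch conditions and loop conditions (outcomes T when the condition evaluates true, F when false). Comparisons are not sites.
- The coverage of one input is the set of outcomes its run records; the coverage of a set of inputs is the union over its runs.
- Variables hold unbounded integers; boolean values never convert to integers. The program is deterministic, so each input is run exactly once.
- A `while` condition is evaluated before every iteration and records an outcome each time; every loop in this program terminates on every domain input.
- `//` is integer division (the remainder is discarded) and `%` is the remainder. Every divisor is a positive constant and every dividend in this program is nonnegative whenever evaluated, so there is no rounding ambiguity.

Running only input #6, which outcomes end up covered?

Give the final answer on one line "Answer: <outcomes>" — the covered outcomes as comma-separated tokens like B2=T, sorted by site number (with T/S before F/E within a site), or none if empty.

Running input #6 (b=9, d=2), event by event:
  B1->T, B2->T, B3->T, B4->F, B5->F
deduplicating events, the covered set is: B1=T, B2=T, B3=T, B4=F, B5=F

Answer: B1=T, B2=T, B3=T, B4=F, B5=F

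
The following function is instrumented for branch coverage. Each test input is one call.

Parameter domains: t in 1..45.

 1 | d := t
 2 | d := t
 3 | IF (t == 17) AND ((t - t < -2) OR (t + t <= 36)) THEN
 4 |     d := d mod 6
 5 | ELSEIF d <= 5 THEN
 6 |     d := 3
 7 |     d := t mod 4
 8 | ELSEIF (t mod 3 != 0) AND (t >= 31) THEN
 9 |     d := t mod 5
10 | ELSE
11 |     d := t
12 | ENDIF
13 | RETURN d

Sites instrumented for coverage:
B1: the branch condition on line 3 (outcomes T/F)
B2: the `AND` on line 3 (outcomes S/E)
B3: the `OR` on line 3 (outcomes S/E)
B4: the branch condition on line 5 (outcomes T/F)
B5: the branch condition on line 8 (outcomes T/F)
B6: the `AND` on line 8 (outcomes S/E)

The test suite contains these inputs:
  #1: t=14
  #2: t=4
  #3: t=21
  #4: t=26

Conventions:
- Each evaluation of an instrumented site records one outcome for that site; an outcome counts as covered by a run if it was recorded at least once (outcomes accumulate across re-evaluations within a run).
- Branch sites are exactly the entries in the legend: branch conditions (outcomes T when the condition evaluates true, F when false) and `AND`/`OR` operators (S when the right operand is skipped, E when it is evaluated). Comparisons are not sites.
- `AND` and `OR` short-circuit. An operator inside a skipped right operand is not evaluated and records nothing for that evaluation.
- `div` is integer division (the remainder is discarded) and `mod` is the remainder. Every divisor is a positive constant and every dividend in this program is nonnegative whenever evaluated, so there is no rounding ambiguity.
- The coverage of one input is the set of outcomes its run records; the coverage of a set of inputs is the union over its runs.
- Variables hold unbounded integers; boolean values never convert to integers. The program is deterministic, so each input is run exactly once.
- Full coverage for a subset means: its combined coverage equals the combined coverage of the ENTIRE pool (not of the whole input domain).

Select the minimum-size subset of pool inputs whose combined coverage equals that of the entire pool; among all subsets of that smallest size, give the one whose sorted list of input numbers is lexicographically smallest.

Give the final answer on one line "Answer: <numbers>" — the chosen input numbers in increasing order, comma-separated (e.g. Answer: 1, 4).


input #1 (t=14): covers B1=F, B2=S, B4=F, B5=F, B6=E
input #2 (t=4): covers B1=F, B2=S, B4=T
input #3 (t=21): covers B1=F, B2=S, B4=F, B5=F, B6=S
input #4 (t=26): covers B1=F, B2=S, B4=F, B5=F, B6=E
union over all inputs: B1=F, B2=S, B4=T, B4=F, B5=F, B6=S, B6=E (7 outcomes)
no size-1 subset reaches all 7 outcomes (best union: 5/7)
no size-2 subset reaches all 7 outcomes (best union: 6/7)
inputs {1, 2, 3} (size 3) cover everything; no size-3 subset with a lexicographically smaller index list covers all 7
Answer: 1, 2, 3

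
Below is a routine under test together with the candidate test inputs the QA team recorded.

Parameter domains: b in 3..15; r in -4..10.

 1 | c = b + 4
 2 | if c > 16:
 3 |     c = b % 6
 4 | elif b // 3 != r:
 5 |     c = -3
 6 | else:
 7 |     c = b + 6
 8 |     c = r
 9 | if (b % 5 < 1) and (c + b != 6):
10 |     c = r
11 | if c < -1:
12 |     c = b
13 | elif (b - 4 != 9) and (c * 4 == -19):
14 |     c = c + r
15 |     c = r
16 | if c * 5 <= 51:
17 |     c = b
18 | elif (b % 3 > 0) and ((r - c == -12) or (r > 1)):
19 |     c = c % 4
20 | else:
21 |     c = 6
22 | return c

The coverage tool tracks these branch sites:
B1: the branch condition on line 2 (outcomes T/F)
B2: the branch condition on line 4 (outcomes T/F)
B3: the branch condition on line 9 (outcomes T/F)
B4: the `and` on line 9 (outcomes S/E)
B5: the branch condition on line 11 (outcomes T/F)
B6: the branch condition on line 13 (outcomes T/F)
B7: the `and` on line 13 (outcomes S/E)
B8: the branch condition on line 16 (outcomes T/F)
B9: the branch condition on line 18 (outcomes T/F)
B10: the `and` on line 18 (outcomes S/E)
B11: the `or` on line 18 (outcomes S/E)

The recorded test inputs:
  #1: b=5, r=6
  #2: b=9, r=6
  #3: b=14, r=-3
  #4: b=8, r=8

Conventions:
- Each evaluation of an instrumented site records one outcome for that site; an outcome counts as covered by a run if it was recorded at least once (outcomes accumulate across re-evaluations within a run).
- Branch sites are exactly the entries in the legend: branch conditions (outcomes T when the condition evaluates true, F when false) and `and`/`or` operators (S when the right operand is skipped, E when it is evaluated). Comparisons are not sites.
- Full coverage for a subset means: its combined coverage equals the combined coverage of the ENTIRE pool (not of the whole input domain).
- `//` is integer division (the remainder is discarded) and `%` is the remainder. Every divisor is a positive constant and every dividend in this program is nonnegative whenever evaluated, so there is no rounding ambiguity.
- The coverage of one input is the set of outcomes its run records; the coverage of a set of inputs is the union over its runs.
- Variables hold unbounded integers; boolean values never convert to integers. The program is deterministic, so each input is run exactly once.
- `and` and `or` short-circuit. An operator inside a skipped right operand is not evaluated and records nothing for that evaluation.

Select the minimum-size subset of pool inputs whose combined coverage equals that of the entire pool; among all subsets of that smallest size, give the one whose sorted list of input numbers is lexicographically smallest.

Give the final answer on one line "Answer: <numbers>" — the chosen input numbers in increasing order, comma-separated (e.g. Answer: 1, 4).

test 1 (b=5, r=6) fires B1->F, B2->T, B4->E, B3->T, B5->F, B7->E, B6->F, B8->T; hits B1=F, B2=T, B3=T, B4=E, B5=F, B6=F, B7=E, B8=T
test 2 (b=9, r=6) fires B1->F, B2->T, B4->S, B3->F, B5->T, B8->T; hits B1=F, B2=T, B3=F, B4=S, B5=T, B8=T
test 3 (b=14, r=-3) fires B1->T, B4->S, B3->F, B5->F, B7->E, B6->F, B8->T; hits B1=T, B3=F, B4=S, B5=F, B6=F, B7=E, B8=T
test 4 (b=8, r=8) fires B1->F, B2->T, B4->S, B3->F, B5->T, B8->T; hits B1=F, B2=T, B3=F, B4=S, B5=T, B8=T
together the pool reaches 12 outcomes: B1=T, B1=F, B2=T, B3=T, B3=F, B4=S, B4=E, B5=T, B5=F, B6=F, B7=E, B8=T
checked all size-1 subsets: none covers 12 outcomes (max 8/12)
checked all size-2 subsets: none covers 12 outcomes (max 11/12)
size 3: inputs {1, 2, 3} cover all 12 outcomes, and no lexicographically smaller subset of this size does

Answer: 1, 2, 3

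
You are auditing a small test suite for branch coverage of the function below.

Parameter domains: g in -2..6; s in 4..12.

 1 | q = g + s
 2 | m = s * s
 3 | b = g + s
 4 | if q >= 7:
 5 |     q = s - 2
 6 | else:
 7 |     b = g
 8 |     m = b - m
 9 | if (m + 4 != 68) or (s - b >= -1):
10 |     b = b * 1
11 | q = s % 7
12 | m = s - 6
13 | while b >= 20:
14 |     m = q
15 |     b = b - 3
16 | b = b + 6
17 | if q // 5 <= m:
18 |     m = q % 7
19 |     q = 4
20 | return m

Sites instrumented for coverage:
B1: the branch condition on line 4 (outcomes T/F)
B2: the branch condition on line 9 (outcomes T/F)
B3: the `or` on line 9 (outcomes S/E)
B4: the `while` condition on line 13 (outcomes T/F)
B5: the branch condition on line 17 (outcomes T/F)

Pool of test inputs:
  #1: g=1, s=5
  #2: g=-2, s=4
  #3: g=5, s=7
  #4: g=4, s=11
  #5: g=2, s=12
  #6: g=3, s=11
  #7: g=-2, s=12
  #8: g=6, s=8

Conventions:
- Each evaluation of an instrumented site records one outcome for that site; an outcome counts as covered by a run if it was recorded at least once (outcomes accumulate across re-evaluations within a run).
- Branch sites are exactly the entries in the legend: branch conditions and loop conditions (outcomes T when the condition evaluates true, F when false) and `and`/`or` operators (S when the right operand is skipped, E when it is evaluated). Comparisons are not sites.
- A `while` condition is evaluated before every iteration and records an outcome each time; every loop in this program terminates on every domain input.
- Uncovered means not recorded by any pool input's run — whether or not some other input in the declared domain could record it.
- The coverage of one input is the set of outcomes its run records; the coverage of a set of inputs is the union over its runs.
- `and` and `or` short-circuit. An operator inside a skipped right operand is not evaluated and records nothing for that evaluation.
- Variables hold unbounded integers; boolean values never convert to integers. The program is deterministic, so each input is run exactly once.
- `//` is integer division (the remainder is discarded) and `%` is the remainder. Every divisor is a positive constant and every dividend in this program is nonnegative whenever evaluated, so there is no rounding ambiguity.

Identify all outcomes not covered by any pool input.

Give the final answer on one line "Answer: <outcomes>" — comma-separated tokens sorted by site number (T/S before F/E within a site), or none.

input #1 (g=1, s=5): events B1->F, B3->S, B2->T, B4->F, B5->F; covers B1=F, B2=T, B3=S, B4=F, B5=F
input #2 (g=-2, s=4): events B1->F, B3->S, B2->T, B4->F, B5->F; covers B1=F, B2=T, B3=S, B4=F, B5=F
input #3 (g=5, s=7): events B1->T, B3->S, B2->T, B4->F, B5->T; covers B1=T, B2=T, B3=S, B4=F, B5=T
input #4 (g=4, s=11): events B1->T, B3->S, B2->T, B4->F, B5->T; covers B1=T, B2=T, B3=S, B4=F, B5=T
input #5 (g=2, s=12): events B1->T, B3->S, B2->T, B4->F, B5->T; covers B1=T, B2=T, B3=S, B4=F, B5=T
input #6 (g=3, s=11): events B1->T, B3->S, B2->T, B4->F, B5->T; covers B1=T, B2=T, B3=S, B4=F, B5=T
input #7 (g=-2, s=12): events B1->T, B3->S, B2->T, B4->F, B5->T; covers B1=T, B2=T, B3=S, B4=F, B5=T
input #8 (g=6, s=8): events B1->T, B3->E, B2->F, B4->F, B5->T; covers B1=T, B2=F, B3=E, B4=F, B5=T
union over the pool: B1=T, B1=F, B2=T, B2=F, B3=S, B3=E, B4=F, B5=T, B5=F
uncovered (1 of 10): B4=T

Answer: B4=T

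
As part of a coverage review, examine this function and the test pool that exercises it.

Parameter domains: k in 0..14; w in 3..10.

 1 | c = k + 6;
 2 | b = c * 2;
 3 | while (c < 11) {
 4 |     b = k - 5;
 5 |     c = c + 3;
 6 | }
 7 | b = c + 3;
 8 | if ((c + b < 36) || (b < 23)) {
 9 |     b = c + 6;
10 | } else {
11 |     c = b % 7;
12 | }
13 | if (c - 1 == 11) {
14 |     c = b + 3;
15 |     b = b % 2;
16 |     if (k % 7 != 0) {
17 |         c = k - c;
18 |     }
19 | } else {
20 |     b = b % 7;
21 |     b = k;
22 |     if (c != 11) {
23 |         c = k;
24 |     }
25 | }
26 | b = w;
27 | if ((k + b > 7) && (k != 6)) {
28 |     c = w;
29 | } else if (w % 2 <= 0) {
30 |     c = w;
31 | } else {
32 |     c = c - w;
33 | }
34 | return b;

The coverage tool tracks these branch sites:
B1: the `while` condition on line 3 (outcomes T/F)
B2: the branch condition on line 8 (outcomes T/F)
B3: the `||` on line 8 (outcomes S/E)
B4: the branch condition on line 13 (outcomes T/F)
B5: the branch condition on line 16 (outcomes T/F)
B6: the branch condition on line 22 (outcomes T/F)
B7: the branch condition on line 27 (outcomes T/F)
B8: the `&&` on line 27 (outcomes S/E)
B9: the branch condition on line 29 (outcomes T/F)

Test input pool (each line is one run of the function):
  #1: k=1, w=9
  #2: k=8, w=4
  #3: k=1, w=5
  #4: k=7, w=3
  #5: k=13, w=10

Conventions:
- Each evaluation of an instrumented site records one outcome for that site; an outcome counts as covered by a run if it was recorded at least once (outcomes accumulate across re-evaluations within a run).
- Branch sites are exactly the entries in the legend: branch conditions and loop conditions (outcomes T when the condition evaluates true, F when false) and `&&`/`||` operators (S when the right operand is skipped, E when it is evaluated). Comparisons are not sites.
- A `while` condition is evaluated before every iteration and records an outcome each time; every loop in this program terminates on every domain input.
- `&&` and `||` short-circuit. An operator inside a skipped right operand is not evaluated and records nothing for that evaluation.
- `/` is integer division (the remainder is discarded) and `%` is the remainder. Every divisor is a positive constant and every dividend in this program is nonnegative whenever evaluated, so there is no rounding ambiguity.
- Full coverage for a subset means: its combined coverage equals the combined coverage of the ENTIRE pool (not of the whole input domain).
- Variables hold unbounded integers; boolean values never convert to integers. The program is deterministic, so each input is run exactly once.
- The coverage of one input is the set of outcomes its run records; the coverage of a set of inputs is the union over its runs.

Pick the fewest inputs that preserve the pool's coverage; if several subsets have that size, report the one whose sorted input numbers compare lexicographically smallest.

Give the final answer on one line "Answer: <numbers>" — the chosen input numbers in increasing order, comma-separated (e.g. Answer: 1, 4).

input #1, k=1, w=9: outcomes B1=T, B1=F, B2=T, B3=S, B4=F, B6=T, B7=T, B8=E
input #2, k=8, w=4: outcomes B1=F, B2=T, B3=S, B4=F, B6=T, B7=T, B8=E
input #3, k=1, w=5: outcomes B1=T, B1=F, B2=T, B3=S, B4=F, B6=T, B7=F, B8=S, B9=F
input #4, k=7, w=3: outcomes B1=F, B2=T, B3=S, B4=F, B6=T, B7=T, B8=E
input #5, k=13, w=10: outcomes B1=F, B2=T, B3=E, B4=F, B6=T, B7=T, B8=E
pool-wide coverage (12 outcomes): B1=T, B1=F, B2=T, B3=S, B3=E, B4=F, B6=T, B7=T, B7=F, B8=S, B8=E, B9=F
no size-1 subset reaches all 12 outcomes (best union: 9/12)
at size 2, {3, 5} reaches all 12 outcomes; every lexicographically earlier size-2 subset fails

Answer: 3, 5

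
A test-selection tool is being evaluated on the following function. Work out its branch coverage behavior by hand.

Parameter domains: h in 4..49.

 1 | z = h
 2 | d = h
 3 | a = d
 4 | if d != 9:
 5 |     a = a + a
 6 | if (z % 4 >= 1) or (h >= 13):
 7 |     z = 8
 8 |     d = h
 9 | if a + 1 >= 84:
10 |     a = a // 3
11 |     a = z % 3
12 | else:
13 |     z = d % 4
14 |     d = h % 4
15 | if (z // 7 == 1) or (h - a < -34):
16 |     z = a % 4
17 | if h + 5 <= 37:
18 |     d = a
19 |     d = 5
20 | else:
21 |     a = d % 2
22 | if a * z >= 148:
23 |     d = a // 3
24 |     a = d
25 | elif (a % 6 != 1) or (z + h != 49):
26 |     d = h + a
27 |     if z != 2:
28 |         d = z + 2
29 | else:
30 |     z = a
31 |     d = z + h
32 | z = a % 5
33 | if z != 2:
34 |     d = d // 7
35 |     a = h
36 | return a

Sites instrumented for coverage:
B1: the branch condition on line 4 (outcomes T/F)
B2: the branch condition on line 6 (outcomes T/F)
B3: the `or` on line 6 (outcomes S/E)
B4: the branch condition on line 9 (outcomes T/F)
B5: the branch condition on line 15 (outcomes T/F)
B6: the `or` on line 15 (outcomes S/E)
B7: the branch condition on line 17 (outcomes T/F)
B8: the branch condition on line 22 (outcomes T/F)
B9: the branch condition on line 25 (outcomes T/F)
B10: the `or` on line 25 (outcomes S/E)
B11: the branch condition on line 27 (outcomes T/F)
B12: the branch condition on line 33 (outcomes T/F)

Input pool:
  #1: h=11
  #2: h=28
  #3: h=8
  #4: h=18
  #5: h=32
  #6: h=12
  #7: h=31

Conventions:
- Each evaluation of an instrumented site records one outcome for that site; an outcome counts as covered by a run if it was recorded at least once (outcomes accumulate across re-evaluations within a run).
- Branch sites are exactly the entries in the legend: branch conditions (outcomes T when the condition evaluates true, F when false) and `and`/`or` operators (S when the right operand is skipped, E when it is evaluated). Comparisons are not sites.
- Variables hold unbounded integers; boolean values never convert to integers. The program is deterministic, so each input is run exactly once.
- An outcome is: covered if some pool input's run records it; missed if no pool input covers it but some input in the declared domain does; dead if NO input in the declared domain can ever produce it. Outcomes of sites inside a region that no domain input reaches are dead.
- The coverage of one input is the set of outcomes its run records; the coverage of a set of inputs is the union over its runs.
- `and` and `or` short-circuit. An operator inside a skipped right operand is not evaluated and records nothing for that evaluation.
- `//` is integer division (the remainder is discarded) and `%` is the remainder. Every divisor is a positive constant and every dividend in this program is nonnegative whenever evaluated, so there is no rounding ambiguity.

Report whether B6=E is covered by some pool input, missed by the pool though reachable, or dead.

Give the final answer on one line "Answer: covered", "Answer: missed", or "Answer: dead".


B6=E is recorded by pool input(s) 1, 2, 3, 4, 5, 6, 7 -> covered
Answer: covered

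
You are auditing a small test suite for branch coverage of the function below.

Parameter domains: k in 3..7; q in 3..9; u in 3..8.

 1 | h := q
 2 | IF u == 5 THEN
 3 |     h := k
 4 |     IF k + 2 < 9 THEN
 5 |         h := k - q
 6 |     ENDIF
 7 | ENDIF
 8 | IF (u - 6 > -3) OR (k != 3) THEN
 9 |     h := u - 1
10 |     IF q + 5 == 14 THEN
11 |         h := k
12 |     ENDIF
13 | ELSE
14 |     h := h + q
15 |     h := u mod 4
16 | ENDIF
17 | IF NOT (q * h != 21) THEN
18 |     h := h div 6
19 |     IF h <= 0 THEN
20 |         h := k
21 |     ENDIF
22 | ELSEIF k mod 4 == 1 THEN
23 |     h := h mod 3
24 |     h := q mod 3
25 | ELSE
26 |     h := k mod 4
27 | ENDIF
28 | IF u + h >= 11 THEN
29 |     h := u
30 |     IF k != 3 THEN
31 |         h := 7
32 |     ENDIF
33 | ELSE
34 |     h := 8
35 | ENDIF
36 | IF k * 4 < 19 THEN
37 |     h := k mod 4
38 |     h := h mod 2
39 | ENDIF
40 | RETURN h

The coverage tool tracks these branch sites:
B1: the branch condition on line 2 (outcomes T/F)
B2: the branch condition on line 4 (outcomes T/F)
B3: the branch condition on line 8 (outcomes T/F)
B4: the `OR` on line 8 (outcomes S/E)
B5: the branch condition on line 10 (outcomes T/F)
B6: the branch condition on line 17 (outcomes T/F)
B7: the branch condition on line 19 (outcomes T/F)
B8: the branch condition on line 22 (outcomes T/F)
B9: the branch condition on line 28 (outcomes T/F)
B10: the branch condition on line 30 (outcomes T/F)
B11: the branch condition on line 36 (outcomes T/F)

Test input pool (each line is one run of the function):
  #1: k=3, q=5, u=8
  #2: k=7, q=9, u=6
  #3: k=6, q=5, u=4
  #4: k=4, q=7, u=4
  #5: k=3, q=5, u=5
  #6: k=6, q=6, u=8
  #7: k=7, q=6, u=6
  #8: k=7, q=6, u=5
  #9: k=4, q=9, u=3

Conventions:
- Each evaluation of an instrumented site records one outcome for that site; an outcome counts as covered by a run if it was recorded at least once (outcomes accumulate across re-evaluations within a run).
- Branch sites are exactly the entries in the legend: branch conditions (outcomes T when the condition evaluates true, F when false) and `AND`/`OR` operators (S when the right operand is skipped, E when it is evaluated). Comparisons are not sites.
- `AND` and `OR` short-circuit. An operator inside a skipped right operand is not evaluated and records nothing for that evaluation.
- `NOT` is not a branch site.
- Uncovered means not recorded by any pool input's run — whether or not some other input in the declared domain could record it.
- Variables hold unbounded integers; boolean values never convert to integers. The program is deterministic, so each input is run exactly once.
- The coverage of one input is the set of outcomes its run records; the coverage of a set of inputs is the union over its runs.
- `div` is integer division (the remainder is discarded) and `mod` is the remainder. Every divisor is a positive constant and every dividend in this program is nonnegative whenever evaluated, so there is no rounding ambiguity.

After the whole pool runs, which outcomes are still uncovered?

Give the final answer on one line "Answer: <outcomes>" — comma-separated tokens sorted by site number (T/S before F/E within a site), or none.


run #1 (k=3, q=5, u=8) records B1=F, B3=T, B4=S, B5=F, B6=F, B8=F, B9=T, B10=F, B11=T
run #2 (k=7, q=9, u=6) records B1=F, B3=T, B4=S, B5=T, B6=F, B8=F, B9=F, B11=F
run #3 (k=6, q=5, u=4) records B1=F, B3=T, B4=S, B5=F, B6=F, B8=F, B9=F, B11=F
run #4 (k=4, q=7, u=4) records B1=F, B3=T, B4=S, B5=F, B6=T, B7=T, B9=F, B11=T
run #5 (k=3, q=5, u=5) records B1=T, B2=T, B3=T, B4=S, B5=F, B6=F, B8=F, B9=F, B11=T
run #6 (k=6, q=6, u=8) records B1=F, B3=T, B4=S, B5=F, B6=F, B8=F, B9=F, B11=F
run #7 (k=7, q=6, u=6) records B1=F, B3=T, B4=S, B5=F, B6=F, B8=F, B9=F, B11=F
run #8 (k=7, q=6, u=5) records B1=T, B2=F, B3=T, B4=S, B5=F, B6=F, B8=F, B9=F, B11=F
run #9 (k=4, q=9, u=3) records B1=F, B3=T, B4=E, B5=T, B6=F, B8=F, B9=F, B11=T
union over the pool: B1=T, B1=F, B2=T, B2=F, B3=T, B4=S, B4=E, B5=T, B5=F, B6=T, B6=F, B7=T, B8=F, B9=T, B9=F, B10=F, B11=T, B11=F
uncovered (4 of 22): B3=F, B7=F, B8=T, B10=T
Answer: B3=F, B7=F, B8=T, B10=T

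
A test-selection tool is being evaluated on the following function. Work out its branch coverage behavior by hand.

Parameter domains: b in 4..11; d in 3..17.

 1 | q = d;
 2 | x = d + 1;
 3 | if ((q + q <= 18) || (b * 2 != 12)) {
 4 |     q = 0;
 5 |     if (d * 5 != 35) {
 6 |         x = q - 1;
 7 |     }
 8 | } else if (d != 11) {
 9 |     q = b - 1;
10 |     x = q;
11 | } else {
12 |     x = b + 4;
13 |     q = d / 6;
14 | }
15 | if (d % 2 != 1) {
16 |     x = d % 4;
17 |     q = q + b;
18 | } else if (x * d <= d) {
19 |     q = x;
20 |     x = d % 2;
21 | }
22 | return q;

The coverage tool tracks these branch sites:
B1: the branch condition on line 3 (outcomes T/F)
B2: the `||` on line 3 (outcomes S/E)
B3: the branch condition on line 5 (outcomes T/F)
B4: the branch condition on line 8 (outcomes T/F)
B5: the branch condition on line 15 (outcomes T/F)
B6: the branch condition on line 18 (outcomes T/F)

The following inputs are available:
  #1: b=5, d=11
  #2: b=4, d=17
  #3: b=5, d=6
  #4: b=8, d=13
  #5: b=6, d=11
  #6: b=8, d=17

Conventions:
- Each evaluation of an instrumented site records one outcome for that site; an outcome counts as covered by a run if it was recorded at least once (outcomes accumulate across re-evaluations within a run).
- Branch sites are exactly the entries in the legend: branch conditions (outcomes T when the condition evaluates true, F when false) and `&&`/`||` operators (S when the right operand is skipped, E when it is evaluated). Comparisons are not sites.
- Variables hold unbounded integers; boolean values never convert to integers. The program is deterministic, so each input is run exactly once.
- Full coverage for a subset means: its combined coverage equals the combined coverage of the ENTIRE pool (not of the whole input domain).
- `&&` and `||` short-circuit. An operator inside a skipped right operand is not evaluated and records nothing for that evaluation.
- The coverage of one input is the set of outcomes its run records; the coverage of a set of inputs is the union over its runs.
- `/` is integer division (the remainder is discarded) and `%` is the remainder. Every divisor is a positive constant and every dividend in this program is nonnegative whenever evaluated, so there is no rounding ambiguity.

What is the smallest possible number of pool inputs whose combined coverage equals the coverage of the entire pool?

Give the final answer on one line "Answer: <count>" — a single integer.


run #1 (b=5, d=11) records B1=T, B2=E, B3=T, B5=F, B6=T
run #2 (b=4, d=17) records B1=T, B2=E, B3=T, B5=F, B6=T
run #3 (b=5, d=6) records B1=T, B2=S, B3=T, B5=T
run #4 (b=8, d=13) records B1=T, B2=E, B3=T, B5=F, B6=T
run #5 (b=6, d=11) records B1=F, B2=E, B4=F, B5=F, B6=F
run #6 (b=8, d=17) records B1=T, B2=E, B3=T, B5=F, B6=T
the full pool covers 10 outcomes: B1=T, B1=F, B2=S, B2=E, B3=T, B4=F, B5=T, B5=F, B6=T, B6=F
checked all size-1 subsets: none covers 10 outcomes (max 5/10)
checked all size-2 subsets: none covers 10 outcomes (max 9/10)
at size 3, {1, 3, 5} reaches all 10 outcomes; every lexicographically earlier size-3 subset fails
Answer: 3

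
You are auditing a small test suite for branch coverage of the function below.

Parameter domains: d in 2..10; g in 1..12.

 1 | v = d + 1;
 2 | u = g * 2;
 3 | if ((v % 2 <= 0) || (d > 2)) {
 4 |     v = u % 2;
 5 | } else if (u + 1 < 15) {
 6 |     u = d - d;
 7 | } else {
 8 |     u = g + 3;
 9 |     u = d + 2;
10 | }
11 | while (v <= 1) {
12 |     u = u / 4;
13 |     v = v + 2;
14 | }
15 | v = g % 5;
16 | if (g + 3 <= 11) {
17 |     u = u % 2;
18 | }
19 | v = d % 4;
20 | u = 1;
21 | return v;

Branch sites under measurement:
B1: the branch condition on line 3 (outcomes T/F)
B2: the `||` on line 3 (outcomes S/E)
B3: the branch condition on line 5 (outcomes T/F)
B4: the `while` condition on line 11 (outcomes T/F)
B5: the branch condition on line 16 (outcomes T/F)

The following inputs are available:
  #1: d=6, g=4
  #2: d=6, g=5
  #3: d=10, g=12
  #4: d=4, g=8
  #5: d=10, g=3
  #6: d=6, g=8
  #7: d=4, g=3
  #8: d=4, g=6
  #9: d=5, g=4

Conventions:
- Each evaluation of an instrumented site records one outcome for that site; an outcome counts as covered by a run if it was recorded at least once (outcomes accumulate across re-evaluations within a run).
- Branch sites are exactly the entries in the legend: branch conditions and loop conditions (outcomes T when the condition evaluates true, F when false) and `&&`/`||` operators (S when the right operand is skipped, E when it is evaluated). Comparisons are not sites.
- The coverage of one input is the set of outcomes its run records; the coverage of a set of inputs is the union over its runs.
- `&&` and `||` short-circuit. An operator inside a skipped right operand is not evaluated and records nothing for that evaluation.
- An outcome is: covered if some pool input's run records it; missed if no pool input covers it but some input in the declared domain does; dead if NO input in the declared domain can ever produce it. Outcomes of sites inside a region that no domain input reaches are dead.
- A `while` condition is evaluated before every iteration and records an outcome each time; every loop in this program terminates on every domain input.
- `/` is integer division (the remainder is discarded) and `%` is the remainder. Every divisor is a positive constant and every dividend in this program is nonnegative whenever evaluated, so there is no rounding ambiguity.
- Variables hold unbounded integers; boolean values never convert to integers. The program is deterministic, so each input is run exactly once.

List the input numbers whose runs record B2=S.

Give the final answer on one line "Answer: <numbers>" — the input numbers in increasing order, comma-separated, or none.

input #1 (d=6, g=4): does not record B2=S
input #2 (d=6, g=5): does not record B2=S
input #3 (d=10, g=12): does not record B2=S
input #4 (d=4, g=8): does not record B2=S
input #5 (d=10, g=3): does not record B2=S
input #6 (d=6, g=8): does not record B2=S
input #7 (d=4, g=3): does not record B2=S
input #8 (d=4, g=6): does not record B2=S
input #9 (d=5, g=4): records B2=S

Answer: 9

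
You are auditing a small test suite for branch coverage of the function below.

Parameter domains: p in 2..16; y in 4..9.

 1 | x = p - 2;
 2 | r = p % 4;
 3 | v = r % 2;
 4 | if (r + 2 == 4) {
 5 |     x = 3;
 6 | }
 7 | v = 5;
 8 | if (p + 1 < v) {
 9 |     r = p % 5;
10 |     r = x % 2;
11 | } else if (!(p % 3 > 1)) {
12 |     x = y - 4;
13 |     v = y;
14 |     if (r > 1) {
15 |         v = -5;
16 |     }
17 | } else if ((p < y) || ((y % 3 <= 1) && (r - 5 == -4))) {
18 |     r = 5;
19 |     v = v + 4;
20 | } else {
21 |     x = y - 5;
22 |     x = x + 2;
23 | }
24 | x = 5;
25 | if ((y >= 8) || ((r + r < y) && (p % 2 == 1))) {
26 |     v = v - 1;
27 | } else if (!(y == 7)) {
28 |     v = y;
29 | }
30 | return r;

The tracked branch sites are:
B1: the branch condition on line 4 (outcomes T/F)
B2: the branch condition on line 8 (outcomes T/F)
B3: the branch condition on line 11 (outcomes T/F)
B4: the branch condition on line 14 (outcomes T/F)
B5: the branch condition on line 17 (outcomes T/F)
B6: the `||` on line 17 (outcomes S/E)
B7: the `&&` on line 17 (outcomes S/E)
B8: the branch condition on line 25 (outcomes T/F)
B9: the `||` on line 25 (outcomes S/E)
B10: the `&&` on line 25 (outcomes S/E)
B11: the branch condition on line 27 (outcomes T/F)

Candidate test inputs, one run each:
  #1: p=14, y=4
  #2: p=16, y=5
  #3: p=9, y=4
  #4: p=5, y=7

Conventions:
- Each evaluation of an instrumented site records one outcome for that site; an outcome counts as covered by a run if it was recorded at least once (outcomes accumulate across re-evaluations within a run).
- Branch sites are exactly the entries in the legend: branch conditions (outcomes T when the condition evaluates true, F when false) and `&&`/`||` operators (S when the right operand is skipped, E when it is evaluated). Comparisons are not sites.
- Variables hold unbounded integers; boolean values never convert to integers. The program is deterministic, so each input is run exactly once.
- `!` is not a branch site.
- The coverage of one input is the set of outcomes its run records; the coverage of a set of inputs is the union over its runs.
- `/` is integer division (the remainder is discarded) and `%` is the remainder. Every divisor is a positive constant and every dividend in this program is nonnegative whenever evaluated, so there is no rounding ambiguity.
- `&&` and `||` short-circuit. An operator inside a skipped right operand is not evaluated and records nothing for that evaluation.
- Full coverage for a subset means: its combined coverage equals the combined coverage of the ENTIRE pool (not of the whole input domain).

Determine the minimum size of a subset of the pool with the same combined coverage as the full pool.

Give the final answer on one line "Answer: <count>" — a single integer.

run #1 (p=14, y=4) runs B1->T, B2->F, B3->F, B6->E, B7->E, B5->F, B9->E, B10->S, B8->F, B11->T; records B1=T, B2=F, B3=F, B5=F, B6=E, B7=E, B8=F, B9=E, B10=S, B11=T
run #2 (p=16, y=5) runs B1->F, B2->F, B3->T, B4->F, B9->E, B10->E, B8->F, B11->T; records B1=F, B2=F, B3=T, B4=F, B8=F, B9=E, B10=E, B11=T
run #3 (p=9, y=4) runs B1->F, B2->F, B3->T, B4->F, B9->E, B10->E, B8->T; records B1=F, B2=F, B3=T, B4=F, B8=T, B9=E, B10=E
run #4 (p=5, y=7) runs B1->F, B2->F, B3->F, B6->S, B5->T, B9->E, B10->S, B8->F, B11->F; records B1=F, B2=F, B3=F, B5=T, B6=S, B8=F, B9=E, B10=S, B11=F
union over all inputs: B1=T, B1=F, B2=F, B3=T, B3=F, B4=F, B5=T, B5=F, B6=S, B6=E, B7=E, B8=T, B8=F, B9=E, B10=S, B10=E, B11=T, B11=F (18 outcomes)
no size-1 subset reaches all 18 outcomes (best union: 10/18)
no size-2 subset reaches all 18 outcomes (best union: 15/18)
size 3: inputs {1, 3, 4} cover all 18 outcomes, and no lexicographically smaller subset of this size does

Answer: 3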